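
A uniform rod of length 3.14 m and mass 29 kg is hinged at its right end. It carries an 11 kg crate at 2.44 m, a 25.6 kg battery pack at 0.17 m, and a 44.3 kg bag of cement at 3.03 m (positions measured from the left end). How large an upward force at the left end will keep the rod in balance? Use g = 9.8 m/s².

F ≈ 419 N

Taking torques about the right end:
Beam weight: 29 × 9.8 = 284.2 N down at 1.57 m → arm 1.57 m, τ = 284.2 × 1.57 = 446.2 N·m counterclockwise.
Crate: 11 × 9.8 = 107.8 N down at 2.44 m → arm 0.7 m, τ = 107.8 × 0.7 = 75.46 N·m counterclockwise.
Battery pack: 25.6 × 9.8 = 250.9 N down at 0.17 m → arm 2.97 m, τ = 250.9 × 2.97 = 745.2 N·m counterclockwise.
Bag of cement: 44.3 × 9.8 = 434.1 N down at 3.03 m → arm 0.11 m, τ = 434.1 × 0.11 = 47.75 N·m counterclockwise.
Net moment of the loads = 1315 N·m counterclockwise.
The upward force F acts at the left end, arm 3.14 m, giving F × 3.14 clockwise.
For rotational equilibrium, F × 3.14 = 1315, so F = 1315 / 3.14 = 419 N.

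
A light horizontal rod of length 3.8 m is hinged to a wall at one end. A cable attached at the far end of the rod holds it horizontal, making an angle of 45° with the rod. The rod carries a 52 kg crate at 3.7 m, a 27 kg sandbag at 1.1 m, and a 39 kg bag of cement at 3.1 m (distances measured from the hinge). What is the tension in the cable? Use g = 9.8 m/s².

T ≈ 1250 N

Taking torques about the hinge:
Crate: 52 × 9.8 = 509.6 N down at 3.7 m → arm 3.7 m, τ = 509.6 × 3.7 = 1886 N·m clockwise.
Sandbag: 27 × 9.8 = 264.6 N down at 1.1 m → arm 1.1 m, τ = 264.6 × 1.1 = 291.1 N·m clockwise.
Bag of cement: 39 × 9.8 = 382.2 N down at 3.1 m → arm 3.1 m, τ = 382.2 × 3.1 = 1185 N·m clockwise.
Total clockwise load moment = 3362 N·m.
The cable tension T acts at 3.8 m; only its component perpendicular to the rod, T sinθ, produces torque. sin 45° = 0.7071.
For rotational equilibrium, T × 3.8 × 0.7071 = 3362, so T = 3362 / 2.687 = 1250 N.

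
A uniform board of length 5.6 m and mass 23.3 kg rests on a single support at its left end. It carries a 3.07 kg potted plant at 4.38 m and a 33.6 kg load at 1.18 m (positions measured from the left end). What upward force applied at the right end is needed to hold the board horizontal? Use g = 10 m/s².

F ≈ 211 N

Take moments about the left end.
Beam weight: 23.3 × 10 = 233 N down at 2.8 m → arm 2.8 m, τ = 233 × 2.8 = 652.4 N·m clockwise.
Potted plant: 3.07 × 10 = 30.7 N down at 4.38 m → arm 4.38 m, τ = 30.7 × 4.38 = 134.5 N·m clockwise.
Load: 33.6 × 10 = 336 N down at 1.18 m → arm 1.18 m, τ = 336 × 1.18 = 396.5 N·m clockwise.
Net moment of the loads = 1183 N·m clockwise.
The upward force F acts at the right end, arm 5.6 m, giving F × 5.6 counterclockwise.
Στ = 0 ⇒ F × 5.6 = 1183 ⇒ F = 1183 / 5.6 = 211 N.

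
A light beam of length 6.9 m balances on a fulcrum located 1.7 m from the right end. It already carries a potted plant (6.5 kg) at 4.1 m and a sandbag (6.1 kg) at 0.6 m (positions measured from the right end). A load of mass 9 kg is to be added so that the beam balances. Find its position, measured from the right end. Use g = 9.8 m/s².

Choose the fulcrum (at 1.7 m from the right end) as the axis so the support reaction has zero arm there.
Potted plant: 6.5 × 9.8 = 63.7 N down at 4.1 m → arm 2.4 m, τ = 63.7 × 2.4 = 152.9 N·m counterclockwise.
Sandbag: 6.1 × 9.8 = 59.78 N down at 0.6 m → arm 1.1 m, τ = 59.78 × 1.1 = 65.76 N·m clockwise.
Net moment of existing loads = 87.14 N·m counterclockwise.
The load weighs 9 × 9.8 = 88.2 N and must supply an equal clockwise moment, so its lever arm about the fulcrum is 87.14 / 88.2 = 0.988 m.
That puts it at 1.7 − 0.988 = 0.712 m from the right end.

x ≈ 0.712 m from the right end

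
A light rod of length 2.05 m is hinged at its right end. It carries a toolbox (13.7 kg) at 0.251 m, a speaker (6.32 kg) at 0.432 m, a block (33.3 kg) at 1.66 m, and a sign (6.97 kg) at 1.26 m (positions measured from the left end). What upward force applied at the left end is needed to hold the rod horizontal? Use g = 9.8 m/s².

Sum moments about the right end (the unknown pivot reaction has zero arm there).
Toolbox: 13.7 × 9.8 = 134.3 N down at 0.251 m → arm 1.799 m, τ = 134.3 × 1.799 = 241.6 N·m counterclockwise.
Speaker: 6.32 × 9.8 = 61.94 N down at 0.432 m → arm 1.618 m, τ = 61.94 × 1.618 = 100.2 N·m counterclockwise.
Block: 33.3 × 9.8 = 326.3 N down at 1.66 m → arm 0.39 m, τ = 326.3 × 0.39 = 127.3 N·m counterclockwise.
Sign: 6.97 × 9.8 = 68.31 N down at 1.26 m → arm 0.79 m, τ = 68.31 × 0.79 = 53.96 N·m counterclockwise.
Net moment of the loads = 523.1 N·m counterclockwise.
The upward force F acts at the left end, arm 2.05 m, giving F × 2.05 clockwise.
For rotational equilibrium, F × 2.05 = 523.1, so F = 523.1 / 2.05 = 255 N.

F ≈ 255 N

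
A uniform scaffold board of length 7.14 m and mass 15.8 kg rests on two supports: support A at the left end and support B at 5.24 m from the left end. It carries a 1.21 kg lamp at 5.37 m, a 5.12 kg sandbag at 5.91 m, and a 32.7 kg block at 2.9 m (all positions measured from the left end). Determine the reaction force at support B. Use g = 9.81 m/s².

Take moments about support A.
Beam weight: 15.8 × 9.81 = 155 N down at 3.57 m → arm 3.57 m, τ = 155 × 3.57 = 553.4 N·m clockwise.
Lamp: 1.21 × 9.81 = 11.87 N down at 5.37 m → arm 5.37 m, τ = 11.87 × 5.37 = 63.74 N·m clockwise.
Sandbag: 5.12 × 9.81 = 50.23 N down at 5.91 m → arm 5.91 m, τ = 50.23 × 5.91 = 296.9 N·m clockwise.
Block: 32.7 × 9.81 = 320.8 N down at 2.9 m → arm 2.9 m, τ = 320.8 × 2.9 = 930.3 N·m clockwise.
Net load moment about support A = 1844 N·m clockwise.
Reaction R at support B is upward at 5.24 m, arm 5.24 m → moment R × 5.24 counterclockwise.
For rotational equilibrium, R × 5.24 = 1844, so R = 352 N.

R_B ≈ 352 N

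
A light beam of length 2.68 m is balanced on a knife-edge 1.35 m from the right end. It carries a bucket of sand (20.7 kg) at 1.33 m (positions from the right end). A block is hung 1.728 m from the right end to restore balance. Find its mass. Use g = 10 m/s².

m ≈ 1.1 kg

Taking torques about the knife-edge (at 1.35 m from the right end):
Bucket of sand: 20.7 × 10 = 207 N down at 1.33 m → arm 0.02 m, τ = 207 × 0.02 = 4.14 N·m clockwise.
Net moment of known loads = 4.14 N·m clockwise.
An unknown mass m at 1.728 m has arm 0.378 m; its moment is m·g·0.378 counterclockwise.
For rotational equilibrium, m × 10 × 0.378 = 4.14, so m = 4.14 / (10 × 0.378) = 1.1 kg.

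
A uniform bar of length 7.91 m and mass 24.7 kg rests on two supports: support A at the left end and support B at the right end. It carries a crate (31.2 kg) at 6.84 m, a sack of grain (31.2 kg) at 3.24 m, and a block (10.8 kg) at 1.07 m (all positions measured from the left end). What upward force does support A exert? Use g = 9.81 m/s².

Take moments about support B.
Beam weight: 24.7 × 9.81 = 242.3 N down at 3.955 m → arm 3.955 m, τ = 242.3 × 3.955 = 958.3 N·m counterclockwise.
Crate: 31.2 × 9.81 = 306.1 N down at 6.84 m → arm 1.07 m, τ = 306.1 × 1.07 = 327.5 N·m counterclockwise.
Sack of grain: 31.2 × 9.81 = 306.1 N down at 3.24 m → arm 4.67 m, τ = 306.1 × 4.67 = 1429 N·m counterclockwise.
Block: 10.8 × 9.81 = 105.9 N down at 1.07 m → arm 6.84 m, τ = 105.9 × 6.84 = 724.4 N·m counterclockwise.
Net load moment about support B = 3439 N·m counterclockwise.
Reaction R at support A is upward at 0 m, arm 7.91 m → moment R × 7.91 clockwise.
Στ = 0 ⇒ R × 7.91 = 3439 ⇒ R = 435 N.

R_A ≈ 435 N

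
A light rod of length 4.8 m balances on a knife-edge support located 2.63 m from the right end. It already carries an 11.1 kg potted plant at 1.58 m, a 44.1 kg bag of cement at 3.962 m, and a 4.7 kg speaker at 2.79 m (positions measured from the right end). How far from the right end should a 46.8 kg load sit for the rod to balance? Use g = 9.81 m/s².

Take moments about the knife-edge support (at 2.63 m from the right end).
Potted plant: 11.1 × 9.81 = 108.9 N down at 1.58 m → arm 1.05 m, τ = 108.9 × 1.05 = 114.3 N·m clockwise.
Bag of cement: 44.1 × 9.81 = 432.6 N down at 3.962 m → arm 1.332 m, τ = 432.6 × 1.332 = 576.2 N·m counterclockwise.
Speaker: 4.7 × 9.81 = 46.11 N down at 2.79 m → arm 0.16 m, τ = 46.11 × 0.16 = 7.378 N·m counterclockwise.
Net moment of existing loads = 469.3 N·m counterclockwise.
The load weighs 46.8 × 9.81 = 459.1 N and must supply an equal clockwise moment, so its lever arm about the knife-edge support is 469.3 / 459.1 = 1.02 m.
That puts it at 2.63 − 1.02 = 1.61 m from the right end.

x ≈ 1.61 m from the right end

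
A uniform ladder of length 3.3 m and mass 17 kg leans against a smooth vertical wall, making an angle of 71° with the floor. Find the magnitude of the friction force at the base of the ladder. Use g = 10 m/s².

Taking torques about the foot of the ladder:
Ladder weight 17×10 = 170 N acts at 1.65 m along the ladder; its horizontal arm is 1.65·cos71° = 0.5372 m → τ = 91.32 N·m clockwise.
Wall normal N acts horizontally at the top; its moment arm is the height L sinθ = 3.3·sin71° = 3.12 m, counterclockwise.
For rotational equilibrium, N × 3.12 = 91.32, so N = 29.3 N.
ΣFx = 0: friction at the foot balances the wall's push, so f = N_wall = 29.3 N.

f ≈ 29.3 N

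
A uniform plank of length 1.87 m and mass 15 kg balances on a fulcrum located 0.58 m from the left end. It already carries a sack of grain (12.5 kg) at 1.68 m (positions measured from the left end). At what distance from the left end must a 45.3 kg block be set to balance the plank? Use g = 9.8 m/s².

Sum moments about the fulcrum (at 0.58 m from the left end) (the support reaction has zero arm there).
Beam weight: 15 × 9.8 = 147 N down at 0.935 m → arm 0.355 m, τ = 147 × 0.355 = 52.18 N·m clockwise.
Sack of grain: 12.5 × 9.8 = 122.5 N down at 1.68 m → arm 1.1 m, τ = 122.5 × 1.1 = 134.8 N·m clockwise.
Net moment of existing loads = 187 N·m clockwise.
The block weighs 45.3 × 9.8 = 443.9 N and must supply an equal counterclockwise moment, so its lever arm about the fulcrum is 187 / 443.9 = 0.421 m.
That puts it at 0.58 − 0.421 = 0.159 m from the left end.

x ≈ 0.159 m from the left end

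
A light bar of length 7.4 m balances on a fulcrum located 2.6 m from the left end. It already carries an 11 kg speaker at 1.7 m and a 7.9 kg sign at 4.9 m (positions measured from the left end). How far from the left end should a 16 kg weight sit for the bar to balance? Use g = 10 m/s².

About the fulcrum (at 2.6 m from the left end):
Speaker: 11 × 10 = 110 N down at 1.7 m → arm 0.9 m, τ = 110 × 0.9 = 99 N·m counterclockwise.
Sign: 7.9 × 10 = 79 N down at 4.9 m → arm 2.3 m, τ = 79 × 2.3 = 181.7 N·m clockwise.
Net moment of existing loads = 82.7 N·m clockwise.
The weight weighs 16 × 10 = 160 N and must supply an equal counterclockwise moment, so its lever arm about the fulcrum is 82.7 / 160 = 0.517 m.
That puts it at 2.6 − 0.517 = 2.08 m from the left end.

x ≈ 2.08 m from the left end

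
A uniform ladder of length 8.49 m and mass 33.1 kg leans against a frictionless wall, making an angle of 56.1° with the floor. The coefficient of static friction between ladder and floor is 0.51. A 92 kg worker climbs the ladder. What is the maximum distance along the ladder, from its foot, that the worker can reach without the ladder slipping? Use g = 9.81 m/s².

Take moments about the foot of the ladder.
Ladder weight 33.1×9.81 = 324.7 N acts at 4.245 m along the ladder; its horizontal arm is 4.245·cos56.1° = 2.368 m → τ = 768.9 N·m clockwise.
Worker weight 92×9.81 = 902.5 N at distance d → arm d·cos56.1° → τ = 902.5·d·0.5577 clockwise.
Wall normal N at the top has arm L sinθ = 7.047 m counterclockwise, so Στ = 0 gives N·7.047 = 768.9 + 503.3·d.
ΣFy = 0 ⇒ N_floor = 1227 N, so the maximum friction is μ_s·N_floor = 0.51×1227 = 625.8 N. ΣFx = 0 ⇒ N_wall = f, so at the slipping point N = 625.8 N.
Substituting: 625.8×7.047 = 768.9 + 503.3·d ⇒ d = (4410 − 768.9) / 503.3 = 7.23 m.

d ≈ 7.23 m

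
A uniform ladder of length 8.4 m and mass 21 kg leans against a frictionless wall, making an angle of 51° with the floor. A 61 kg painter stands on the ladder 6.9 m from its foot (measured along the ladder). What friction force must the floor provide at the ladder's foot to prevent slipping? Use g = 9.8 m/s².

f ≈ 481 N

Taking torques about the foot of the ladder:
Ladder weight 21×9.8 = 205.8 N acts at 4.2 m along the ladder; its horizontal arm is 4.2·cos51° = 2.643 m → τ = 543.9 N·m clockwise.
Painter: 61×9.8 = 597.8 N at 6.9 m → arm 4.342 m → τ = 2596 N·m clockwise.
Wall normal N acts horizontally at the top; its moment arm is the height L sinθ = 8.4·sin51° = 6.528 m, counterclockwise.
Balancing moments: N × 6.528 = 3140, giving N = 481 N.
ΣFx = 0: friction at the foot balances the wall's push, so f = N_wall = 481 N.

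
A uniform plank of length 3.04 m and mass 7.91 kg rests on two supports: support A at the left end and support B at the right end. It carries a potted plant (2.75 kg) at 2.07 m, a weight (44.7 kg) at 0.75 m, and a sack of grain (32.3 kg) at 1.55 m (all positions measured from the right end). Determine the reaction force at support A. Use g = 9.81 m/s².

Taking torques about support B:
Beam weight: 7.91 × 9.81 = 77.6 N down at 1.52 m → arm 1.52 m, τ = 77.6 × 1.52 = 118 N·m counterclockwise.
Potted plant: 2.75 × 9.81 = 26.98 N down at 2.07 m → arm 2.07 m, τ = 26.98 × 2.07 = 55.85 N·m counterclockwise.
Weight: 44.7 × 9.81 = 438.5 N down at 0.75 m → arm 0.75 m, τ = 438.5 × 0.75 = 328.9 N·m counterclockwise.
Sack of grain: 32.3 × 9.81 = 316.9 N down at 1.55 m → arm 1.55 m, τ = 316.9 × 1.55 = 491.2 N·m counterclockwise.
Net load moment about support B = 994 N·m counterclockwise.
Reaction R at support A is upward at 3.04 m, arm 3.04 m → moment R × 3.04 clockwise.
Balancing moments: R × 3.04 = 994, giving R = 327 N.

R_A ≈ 327 N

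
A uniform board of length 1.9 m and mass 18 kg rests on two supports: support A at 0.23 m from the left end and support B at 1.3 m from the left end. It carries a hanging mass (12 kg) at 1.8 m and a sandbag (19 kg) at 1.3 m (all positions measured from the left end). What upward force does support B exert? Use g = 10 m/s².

R_B ≈ 487 N

Taking torques about support A:
Beam weight: 18 × 10 = 180 N down at 0.95 m → arm 0.72 m, τ = 180 × 0.72 = 129.6 N·m clockwise.
Hanging mass: 12 × 10 = 120 N down at 1.8 m → arm 1.57 m, τ = 120 × 1.57 = 188.4 N·m clockwise.
Sandbag: 19 × 10 = 190 N down at 1.3 m → arm 1.07 m, τ = 190 × 1.07 = 203.3 N·m clockwise.
Net load moment about support A = 521.3 N·m clockwise.
Reaction R at support B is upward at 1.3 m, arm 1.07 m → moment R × 1.07 counterclockwise.
For rotational equilibrium, R × 1.07 = 521.3, so R = 487 N.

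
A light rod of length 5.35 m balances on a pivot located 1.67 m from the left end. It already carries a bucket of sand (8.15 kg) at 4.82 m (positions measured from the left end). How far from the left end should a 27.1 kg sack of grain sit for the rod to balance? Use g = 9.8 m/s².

x ≈ 0.723 m from the left end

Sum moments about the pivot (at 1.67 m from the left end) (the support reaction has zero arm there).
Bucket of sand: 8.15 × 9.8 = 79.87 N down at 4.82 m → arm 3.15 m, τ = 79.87 × 3.15 = 251.6 N·m clockwise.
Net moment of existing loads = 251.6 N·m clockwise.
The sack of grain weighs 27.1 × 9.8 = 265.6 N and must supply an equal counterclockwise moment, so its lever arm about the pivot is 251.6 / 265.6 = 0.947 m.
That puts it at 1.67 − 0.947 = 0.723 m from the left end.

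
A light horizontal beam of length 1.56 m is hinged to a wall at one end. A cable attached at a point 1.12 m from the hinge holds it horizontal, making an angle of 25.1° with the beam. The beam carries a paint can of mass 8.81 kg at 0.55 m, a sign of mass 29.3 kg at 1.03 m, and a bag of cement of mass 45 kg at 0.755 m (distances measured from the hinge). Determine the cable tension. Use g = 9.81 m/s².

T ≈ 1420 N

Sum moments about the hinge (the unknown hinge reaction has zero arm there).
Paint can: 8.81 × 9.81 = 86.43 N down at 0.55 m → arm 0.55 m, τ = 86.43 × 0.55 = 47.54 N·m clockwise.
Sign: 29.3 × 9.81 = 287.4 N down at 1.03 m → arm 1.03 m, τ = 287.4 × 1.03 = 296 N·m clockwise.
Bag of cement: 45 × 9.81 = 441.5 N down at 0.755 m → arm 0.755 m, τ = 441.5 × 0.755 = 333.3 N·m clockwise.
Total clockwise load moment = 676.8 N·m.
The cable tension T acts at 1.12 m; only its component perpendicular to the beam, T sinθ, produces torque. sin 25.1° = 0.4242.
Setting net torque to zero: T × 1.12 × 0.4242 = 676.8 → T = 676.8 / 0.4751 = 1420 N.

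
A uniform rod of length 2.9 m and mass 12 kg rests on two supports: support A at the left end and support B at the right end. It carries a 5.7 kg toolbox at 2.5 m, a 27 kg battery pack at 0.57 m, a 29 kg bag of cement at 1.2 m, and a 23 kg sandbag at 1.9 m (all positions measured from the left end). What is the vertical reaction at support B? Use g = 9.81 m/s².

R_B ≈ 425 N

Choose support A as the axis so its reaction then has zero moment arm.
Beam weight: 12 × 9.81 = 117.7 N down at 1.45 m → arm 1.45 m, τ = 117.7 × 1.45 = 170.7 N·m clockwise.
Toolbox: 5.7 × 9.81 = 55.92 N down at 2.5 m → arm 2.5 m, τ = 55.92 × 2.5 = 139.8 N·m clockwise.
Battery pack: 27 × 9.81 = 264.9 N down at 0.57 m → arm 0.57 m, τ = 264.9 × 0.57 = 151 N·m clockwise.
Bag of cement: 29 × 9.81 = 284.5 N down at 1.2 m → arm 1.2 m, τ = 284.5 × 1.2 = 341.4 N·m clockwise.
Sandbag: 23 × 9.81 = 225.6 N down at 1.9 m → arm 1.9 m, τ = 225.6 × 1.9 = 428.6 N·m clockwise.
Net load moment about support A = 1232 N·m clockwise.
Reaction R at support B is upward at 2.9 m, arm 2.9 m → moment R × 2.9 counterclockwise.
Setting net torque to zero: R × 2.9 = 1232 → R = 425 N.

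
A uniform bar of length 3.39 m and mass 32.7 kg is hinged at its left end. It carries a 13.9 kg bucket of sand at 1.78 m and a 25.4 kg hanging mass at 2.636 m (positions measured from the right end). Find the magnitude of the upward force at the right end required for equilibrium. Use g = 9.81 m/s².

F ≈ 281 N

About the left end:
Beam weight: 32.7 × 9.81 = 320.8 N down at 1.695 m → arm 1.695 m, τ = 320.8 × 1.695 = 543.8 N·m clockwise.
Bucket of sand: 13.9 × 9.81 = 136.4 N down at 1.78 m → arm 1.61 m, τ = 136.4 × 1.61 = 219.6 N·m clockwise.
Hanging mass: 25.4 × 9.81 = 249.2 N down at 2.636 m → arm 0.754 m, τ = 249.2 × 0.754 = 187.9 N·m clockwise.
Net moment of the loads = 951.3 N·m clockwise.
The upward force F acts at the right end, arm 3.39 m, giving F × 3.39 counterclockwise.
Στ = 0 ⇒ F × 3.39 = 951.3 ⇒ F = 951.3 / 3.39 = 281 N.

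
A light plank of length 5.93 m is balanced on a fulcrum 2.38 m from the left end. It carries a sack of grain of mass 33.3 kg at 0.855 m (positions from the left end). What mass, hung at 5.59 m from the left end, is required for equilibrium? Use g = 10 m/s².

m ≈ 15.8 kg

Sum moments about the fulcrum (at 2.38 m from the left end) (the support reaction has zero arm there).
Sack of grain: 33.3 × 10 = 333 N down at 0.855 m → arm 1.525 m, τ = 333 × 1.525 = 507.8 N·m counterclockwise.
Net moment of known loads = 507.8 N·m counterclockwise.
An unknown mass m at 5.59 m has arm 3.21 m; its moment is m·g·3.21 clockwise.
Στ = 0 ⇒ m × 10 × 3.21 = 507.8 ⇒ m = 507.8 / (10 × 3.21) = 15.8 kg.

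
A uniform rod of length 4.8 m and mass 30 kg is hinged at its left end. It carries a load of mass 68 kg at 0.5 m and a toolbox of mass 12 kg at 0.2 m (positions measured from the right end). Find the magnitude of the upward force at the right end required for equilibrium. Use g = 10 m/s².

F ≈ 874 N

Choose the left end as the axis so the unknown pivot reaction has zero arm there.
Beam weight: 30 × 10 = 300 N down at 2.4 m → arm 2.4 m, τ = 300 × 2.4 = 720 N·m clockwise.
Load: 68 × 10 = 680 N down at 0.5 m → arm 4.3 m, τ = 680 × 4.3 = 2924 N·m clockwise.
Toolbox: 12 × 10 = 120 N down at 0.2 m → arm 4.6 m, τ = 120 × 4.6 = 552 N·m clockwise.
Net moment of the loads = 4196 N·m clockwise.
The upward force F acts at the right end, arm 4.8 m, giving F × 4.8 counterclockwise.
Στ = 0 ⇒ F × 4.8 = 4196 ⇒ F = 4196 / 4.8 = 874 N.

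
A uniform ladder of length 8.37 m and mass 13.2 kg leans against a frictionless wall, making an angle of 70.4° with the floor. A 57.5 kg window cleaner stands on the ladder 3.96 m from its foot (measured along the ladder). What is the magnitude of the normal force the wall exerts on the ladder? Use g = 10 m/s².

N_wall ≈ 120 N

Sum moments about the foot of the ladder (the floor normal and friction both act there and drop out).
Ladder weight 13.2×10 = 132 N acts at 4.185 m along the ladder; its horizontal arm is 4.185·cos70.4° = 1.404 m → τ = 185.3 N·m clockwise.
Window cleaner: 57.5×10 = 575 N at 3.96 m → arm 1.328 m → τ = 763.6 N·m clockwise.
Wall normal N acts horizontally at the top; its moment arm is the height L sinθ = 8.37·sin70.4° = 7.885 m, counterclockwise.
Balancing moments: N × 7.885 = 948.9, giving N = 120 N.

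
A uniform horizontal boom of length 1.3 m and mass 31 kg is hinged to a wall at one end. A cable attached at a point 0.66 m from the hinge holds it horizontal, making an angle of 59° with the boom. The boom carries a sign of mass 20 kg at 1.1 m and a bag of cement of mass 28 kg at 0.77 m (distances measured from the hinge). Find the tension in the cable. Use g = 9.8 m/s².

Sum moments about the hinge (the unknown hinge reaction has zero arm there).
Beam weight: 31 × 9.8 = 303.8 N down at 0.65 m → arm 0.65 m, τ = 303.8 × 0.65 = 197.5 N·m clockwise.
Sign: 20 × 9.8 = 196 N down at 1.1 m → arm 1.1 m, τ = 196 × 1.1 = 215.6 N·m clockwise.
Bag of cement: 28 × 9.8 = 274.4 N down at 0.77 m → arm 0.77 m, τ = 274.4 × 0.77 = 211.3 N·m clockwise.
Total clockwise load moment = 624.4 N·m.
The cable tension T acts at 0.66 m; only its component perpendicular to the boom, T sinθ, produces torque. sin 59° = 0.8572.
Balancing moments: T × 0.66 × 0.8572 = 624.4, giving T = 624.4 / 0.5658 = 1100 N.

T ≈ 1100 N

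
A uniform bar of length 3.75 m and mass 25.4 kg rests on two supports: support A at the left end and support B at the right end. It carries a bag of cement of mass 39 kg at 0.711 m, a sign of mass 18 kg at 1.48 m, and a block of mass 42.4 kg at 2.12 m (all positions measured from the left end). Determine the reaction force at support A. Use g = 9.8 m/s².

R_A ≈ 722 N

Choose support B as the axis so its reaction then has zero moment arm.
Beam weight: 25.4 × 9.8 = 248.9 N down at 1.875 m → arm 1.875 m, τ = 248.9 × 1.875 = 466.7 N·m counterclockwise.
Bag of cement: 39 × 9.8 = 382.2 N down at 0.711 m → arm 3.039 m, τ = 382.2 × 3.039 = 1162 N·m counterclockwise.
Sign: 18 × 9.8 = 176.4 N down at 1.48 m → arm 2.27 m, τ = 176.4 × 2.27 = 400.4 N·m counterclockwise.
Block: 42.4 × 9.8 = 415.5 N down at 2.12 m → arm 1.63 m, τ = 415.5 × 1.63 = 677.3 N·m counterclockwise.
Net load moment about support B = 2706 N·m counterclockwise.
Reaction R at support A is upward at 0 m, arm 3.75 m → moment R × 3.75 clockwise.
Στ = 0 ⇒ R × 3.75 = 2706 ⇒ R = 722 N.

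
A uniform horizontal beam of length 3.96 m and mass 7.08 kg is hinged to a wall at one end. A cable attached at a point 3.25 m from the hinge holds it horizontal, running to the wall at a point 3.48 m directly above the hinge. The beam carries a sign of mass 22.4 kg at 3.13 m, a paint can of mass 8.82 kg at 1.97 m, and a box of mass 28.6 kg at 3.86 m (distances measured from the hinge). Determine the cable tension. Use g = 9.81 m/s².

Sum moments about the hinge (the unknown hinge reaction has zero arm there).
Beam weight: 7.08 × 9.81 = 69.45 N down at 1.98 m → arm 1.98 m, τ = 69.45 × 1.98 = 137.5 N·m clockwise.
Sign: 22.4 × 9.81 = 219.7 N down at 3.13 m → arm 3.13 m, τ = 219.7 × 3.13 = 687.7 N·m clockwise.
Paint can: 8.82 × 9.81 = 86.52 N down at 1.97 m → arm 1.97 m, τ = 86.52 × 1.97 = 170.4 N·m clockwise.
Box: 28.6 × 9.81 = 280.6 N down at 3.86 m → arm 3.86 m, τ = 280.6 × 3.86 = 1083 N·m clockwise.
Total clockwise load moment = 2079 N·m.
The cable tension T acts at 3.25 m; only its component perpendicular to the beam, T sinθ, produces torque. sinθ = h/√(h²+d²) = 3.48/√(3.48²+3.25²) = 0.7308.
Balancing moments: T × 3.25 × 0.7308 = 2079, giving T = 2079 / 2.375 = 875 N.

T ≈ 875 N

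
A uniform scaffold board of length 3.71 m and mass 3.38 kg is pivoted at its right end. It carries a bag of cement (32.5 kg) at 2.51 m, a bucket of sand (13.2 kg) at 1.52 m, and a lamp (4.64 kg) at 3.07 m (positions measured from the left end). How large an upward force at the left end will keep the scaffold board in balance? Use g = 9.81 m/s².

Take moments about the right end.
Beam weight: 3.38 × 9.81 = 33.16 N down at 1.855 m → arm 1.855 m, τ = 33.16 × 1.855 = 61.51 N·m counterclockwise.
Bag of cement: 32.5 × 9.81 = 318.8 N down at 2.51 m → arm 1.2 m, τ = 318.8 × 1.2 = 382.6 N·m counterclockwise.
Bucket of sand: 13.2 × 9.81 = 129.5 N down at 1.52 m → arm 2.19 m, τ = 129.5 × 2.19 = 283.6 N·m counterclockwise.
Lamp: 4.64 × 9.81 = 45.52 N down at 3.07 m → arm 0.64 m, τ = 45.52 × 0.64 = 29.13 N·m counterclockwise.
Net moment of the loads = 756.8 N·m counterclockwise.
The upward force F acts at the left end, arm 3.71 m, giving F × 3.71 clockwise.
Setting net torque to zero: F × 3.71 = 756.8 → F = 756.8 / 3.71 = 204 N.

F ≈ 204 N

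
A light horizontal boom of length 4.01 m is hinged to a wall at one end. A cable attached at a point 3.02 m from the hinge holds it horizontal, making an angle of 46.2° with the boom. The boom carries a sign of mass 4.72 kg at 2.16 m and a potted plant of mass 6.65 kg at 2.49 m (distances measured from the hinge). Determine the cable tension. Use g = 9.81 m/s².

T ≈ 120 N

About the hinge:
Sign: 4.72 × 9.81 = 46.3 N down at 2.16 m → arm 2.16 m, τ = 46.3 × 2.16 = 100 N·m clockwise.
Potted plant: 6.65 × 9.81 = 65.24 N down at 2.49 m → arm 2.49 m, τ = 65.24 × 2.49 = 162.4 N·m clockwise.
Total clockwise load moment = 262.4 N·m.
The cable tension T acts at 3.02 m; only its component perpendicular to the boom, T sinθ, produces torque. sin 46.2° = 0.7218.
For rotational equilibrium, T × 3.02 × 0.7218 = 262.4, so T = 262.4 / 2.18 = 120 N.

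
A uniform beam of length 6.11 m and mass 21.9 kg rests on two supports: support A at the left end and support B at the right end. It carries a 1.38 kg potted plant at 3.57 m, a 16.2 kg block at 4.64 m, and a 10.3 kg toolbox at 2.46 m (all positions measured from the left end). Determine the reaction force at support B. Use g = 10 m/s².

R_B ≈ 282 N

About support A:
Beam weight: 21.9 × 10 = 219 N down at 3.055 m → arm 3.055 m, τ = 219 × 3.055 = 669 N·m clockwise.
Potted plant: 1.38 × 10 = 13.8 N down at 3.57 m → arm 3.57 m, τ = 13.8 × 3.57 = 49.27 N·m clockwise.
Block: 16.2 × 10 = 162 N down at 4.64 m → arm 4.64 m, τ = 162 × 4.64 = 751.7 N·m clockwise.
Toolbox: 10.3 × 10 = 103 N down at 2.46 m → arm 2.46 m, τ = 103 × 2.46 = 253.4 N·m clockwise.
Net load moment about support A = 1723 N·m clockwise.
Reaction R at support B is upward at 6.11 m, arm 6.11 m → moment R × 6.11 counterclockwise.
For rotational equilibrium, R × 6.11 = 1723, so R = 282 N.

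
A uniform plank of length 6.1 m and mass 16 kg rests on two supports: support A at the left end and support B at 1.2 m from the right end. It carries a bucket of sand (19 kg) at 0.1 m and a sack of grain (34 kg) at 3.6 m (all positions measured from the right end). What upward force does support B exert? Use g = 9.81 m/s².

About support A:
Beam weight: 16 × 9.81 = 157 N down at 3.05 m → arm 3.05 m, τ = 157 × 3.05 = 478.8 N·m clockwise.
Bucket of sand: 19 × 9.81 = 186.4 N down at 0.1 m → arm 6 m, τ = 186.4 × 6 = 1118 N·m clockwise.
Sack of grain: 34 × 9.81 = 333.5 N down at 3.6 m → arm 2.5 m, τ = 333.5 × 2.5 = 833.8 N·m clockwise.
Net load moment about support A = 2431 N·m clockwise.
Reaction R at support B is upward at 1.2 m, arm 4.9 m → moment R × 4.9 counterclockwise.
For rotational equilibrium, R × 4.9 = 2431, so R = 496 N.

R_B ≈ 496 N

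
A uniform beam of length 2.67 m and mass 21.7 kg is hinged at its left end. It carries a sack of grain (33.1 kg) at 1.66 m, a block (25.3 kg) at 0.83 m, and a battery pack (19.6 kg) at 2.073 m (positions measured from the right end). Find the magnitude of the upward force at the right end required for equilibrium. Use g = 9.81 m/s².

Take moments about the left end.
Beam weight: 21.7 × 9.81 = 212.9 N down at 1.335 m → arm 1.335 m, τ = 212.9 × 1.335 = 284.2 N·m clockwise.
Sack of grain: 33.1 × 9.81 = 324.7 N down at 1.66 m → arm 1.01 m, τ = 324.7 × 1.01 = 327.9 N·m clockwise.
Block: 25.3 × 9.81 = 248.2 N down at 0.83 m → arm 1.84 m, τ = 248.2 × 1.84 = 456.7 N·m clockwise.
Battery pack: 19.6 × 9.81 = 192.3 N down at 2.073 m → arm 0.597 m, τ = 192.3 × 0.597 = 114.8 N·m clockwise.
Net moment of the loads = 1184 N·m clockwise.
The upward force F acts at the right end, arm 2.67 m, giving F × 2.67 counterclockwise.
Στ = 0 ⇒ F × 2.67 = 1184 ⇒ F = 1184 / 2.67 = 443 N.

F ≈ 443 N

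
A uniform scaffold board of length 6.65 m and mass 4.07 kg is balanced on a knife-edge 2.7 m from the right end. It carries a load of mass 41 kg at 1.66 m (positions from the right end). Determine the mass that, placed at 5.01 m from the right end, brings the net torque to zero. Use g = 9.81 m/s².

Sum moments about the knife-edge (at 2.7 m from the right end) (the support reaction has zero arm there).
Beam weight: 4.07 × 9.81 = 39.93 N down at 3.325 m → arm 0.625 m, τ = 39.93 × 0.625 = 24.96 N·m counterclockwise.
Load: 41 × 9.81 = 402.2 N down at 1.66 m → arm 1.04 m, τ = 402.2 × 1.04 = 418.3 N·m clockwise.
Net moment of known loads = 393.3 N·m clockwise.
An unknown mass m at 5.01 m has arm 2.31 m; its moment is m·g·2.31 counterclockwise.
Στ = 0 ⇒ m × 9.81 × 2.31 = 393.3 ⇒ m = 393.3 / (9.81 × 2.31) = 17.4 kg.

m ≈ 17.4 kg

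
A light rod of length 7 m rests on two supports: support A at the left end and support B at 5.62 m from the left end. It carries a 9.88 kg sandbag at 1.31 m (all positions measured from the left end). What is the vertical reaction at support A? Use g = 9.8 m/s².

R_A ≈ 74.3 N

About support B:
Sandbag: 9.88 × 9.8 = 96.82 N down at 1.31 m → arm 4.31 m, τ = 96.82 × 4.31 = 417.3 N·m counterclockwise.
Net load moment about support B = 417.3 N·m counterclockwise.
Reaction R at support A is upward at 0 m, arm 5.62 m → moment R × 5.62 clockwise.
Setting net torque to zero: R × 5.62 = 417.3 → R = 74.3 N.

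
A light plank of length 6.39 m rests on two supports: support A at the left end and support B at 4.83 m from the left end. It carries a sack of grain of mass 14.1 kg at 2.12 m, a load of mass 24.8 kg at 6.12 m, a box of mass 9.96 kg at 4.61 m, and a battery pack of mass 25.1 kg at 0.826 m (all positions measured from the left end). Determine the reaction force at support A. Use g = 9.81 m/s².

Take moments about support B.
Sack of grain: 14.1 × 9.81 = 138.3 N down at 2.12 m → arm 2.71 m, τ = 138.3 × 2.71 = 374.8 N·m counterclockwise.
Load: 24.8 × 9.81 = 243.3 N down at 6.12 m → arm 1.29 m, τ = 243.3 × 1.29 = 313.9 N·m clockwise.
Box: 9.96 × 9.81 = 97.71 N down at 4.61 m → arm 0.22 m, τ = 97.71 × 0.22 = 21.5 N·m counterclockwise.
Battery pack: 25.1 × 9.81 = 246.2 N down at 0.826 m → arm 4.004 m, τ = 246.2 × 4.004 = 985.8 N·m counterclockwise.
Net load moment about support B = 1068 N·m counterclockwise.
Reaction R at support A is upward at 0 m, arm 4.83 m → moment R × 4.83 clockwise.
For rotational equilibrium, R × 4.83 = 1068, so R = 221 N.

R_A ≈ 221 N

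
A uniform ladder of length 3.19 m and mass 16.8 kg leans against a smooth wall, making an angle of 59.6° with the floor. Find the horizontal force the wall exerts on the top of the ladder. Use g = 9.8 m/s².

N_wall ≈ 48.3 N

Taking torques about the foot of the ladder:
Ladder weight 16.8×9.8 = 164.6 N acts at 1.595 m along the ladder; its horizontal arm is 1.595·cos59.6° = 0.8071 m → τ = 132.8 N·m clockwise.
Wall normal N acts horizontally at the top; its moment arm is the height L sinθ = 3.19·sin59.6° = 2.751 m, counterclockwise.
For rotational equilibrium, N × 2.751 = 132.8, so N = 48.3 N.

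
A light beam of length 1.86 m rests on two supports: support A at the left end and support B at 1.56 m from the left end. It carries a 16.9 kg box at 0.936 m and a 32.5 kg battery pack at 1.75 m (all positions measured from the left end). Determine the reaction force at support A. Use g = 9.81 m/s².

R_A ≈ 27.5 N

Taking torques about support B:
Box: 16.9 × 9.81 = 165.8 N down at 0.936 m → arm 0.624 m, τ = 165.8 × 0.624 = 103.5 N·m counterclockwise.
Battery pack: 32.5 × 9.81 = 318.8 N down at 1.75 m → arm 0.19 m, τ = 318.8 × 0.19 = 60.57 N·m clockwise.
Net load moment about support B = 42.93 N·m counterclockwise.
Reaction R at support A is upward at 0 m, arm 1.56 m → moment R × 1.56 clockwise.
Setting net torque to zero: R × 1.56 = 42.93 → R = 27.5 N.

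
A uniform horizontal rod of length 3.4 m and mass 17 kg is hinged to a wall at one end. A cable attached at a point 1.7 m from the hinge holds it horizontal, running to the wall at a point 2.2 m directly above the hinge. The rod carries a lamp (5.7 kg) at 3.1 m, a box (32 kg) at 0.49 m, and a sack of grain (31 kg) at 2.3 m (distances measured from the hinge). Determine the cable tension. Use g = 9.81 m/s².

T ≈ 974 N

Taking torques about the hinge:
Beam weight: 17 × 9.81 = 166.8 N down at 1.7 m → arm 1.7 m, τ = 166.8 × 1.7 = 283.6 N·m clockwise.
Lamp: 5.7 × 9.81 = 55.92 N down at 3.1 m → arm 3.1 m, τ = 55.92 × 3.1 = 173.4 N·m clockwise.
Box: 32 × 9.81 = 313.9 N down at 0.49 m → arm 0.49 m, τ = 313.9 × 0.49 = 153.8 N·m clockwise.
Sack of grain: 31 × 9.81 = 304.1 N down at 2.3 m → arm 2.3 m, τ = 304.1 × 2.3 = 699.4 N·m clockwise.
Total clockwise load moment = 1310 N·m.
The cable tension T acts at 1.7 m; only its component perpendicular to the rod, T sinθ, produces torque. sinθ = h/√(h²+d²) = 2.2/√(2.2²+1.7²) = 0.7913.
Setting net torque to zero: T × 1.7 × 0.7913 = 1310 → T = 1310 / 1.345 = 974 N.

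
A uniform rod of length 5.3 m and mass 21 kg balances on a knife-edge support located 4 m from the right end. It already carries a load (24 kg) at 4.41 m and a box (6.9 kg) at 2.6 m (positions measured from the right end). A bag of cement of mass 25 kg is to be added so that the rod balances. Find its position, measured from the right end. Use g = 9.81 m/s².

Taking torques about the knife-edge support (at 4 m from the right end):
Beam weight: 21 × 9.81 = 206 N down at 2.65 m → arm 1.35 m, τ = 206 × 1.35 = 278.1 N·m clockwise.
Load: 24 × 9.81 = 235.4 N down at 4.41 m → arm 0.41 m, τ = 235.4 × 0.41 = 96.51 N·m counterclockwise.
Box: 6.9 × 9.81 = 67.69 N down at 2.6 m → arm 1.4 m, τ = 67.69 × 1.4 = 94.77 N·m clockwise.
Net moment of existing loads = 276.4 N·m clockwise.
The bag of cement weighs 25 × 9.81 = 245.2 N and must supply an equal counterclockwise moment, so its lever arm about the knife-edge support is 276.4 / 245.2 = 1.13 m.
That puts it at 4 + 1.13 = 5.13 m from the right end.

x ≈ 5.13 m from the right end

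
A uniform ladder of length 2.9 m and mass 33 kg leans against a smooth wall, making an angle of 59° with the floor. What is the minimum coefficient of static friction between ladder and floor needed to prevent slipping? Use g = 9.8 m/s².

μ_min ≈ 0.3

About the foot of the ladder:
Ladder weight 33×9.8 = 323.4 N acts at 1.45 m along the ladder; its horizontal arm is 1.45·cos59° = 0.7468 m → τ = 241.5 N·m clockwise.
Wall normal N acts horizontally at the top; its moment arm is the height L sinθ = 2.9·sin59° = 2.486 m, counterclockwise.
Balancing moments: N × 2.486 = 241.5, giving N = 97.14 N.
ΣFx = 0 ⇒ f = N_wall = 97.14 N. ΣFy = 0 ⇒ N_floor = 323.4 N.
μ_min = f / N_floor = 97.14 / 323.4 = 0.3.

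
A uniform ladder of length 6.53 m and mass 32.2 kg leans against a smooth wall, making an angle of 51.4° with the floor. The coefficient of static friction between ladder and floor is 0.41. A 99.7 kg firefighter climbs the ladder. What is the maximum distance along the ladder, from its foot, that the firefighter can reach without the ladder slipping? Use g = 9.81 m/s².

About the foot of the ladder:
Ladder weight 32.2×9.81 = 315.9 N acts at 3.265 m along the ladder; its horizontal arm is 3.265·cos51.4° = 2.037 m → τ = 643.5 N·m clockwise.
Firefighter weight 99.7×9.81 = 978.1 N at distance d → arm d·cos51.4° → τ = 978.1·d·0.6239 clockwise.
Wall normal N at the top has arm L sinθ = 5.103 m counterclockwise, so Στ = 0 gives N·5.103 = 643.5 + 610.2·d.
ΣFy = 0 ⇒ N_floor = 1294 N, so the maximum friction is μ_s·N_floor = 0.41×1294 = 530.5 N. ΣFx = 0 ⇒ N_wall = f, so at the slipping point N = 530.5 N.
Substituting: 530.5×5.103 = 643.5 + 610.2·d ⇒ d = (2707 − 643.5) / 610.2 = 3.38 m.

d ≈ 3.38 m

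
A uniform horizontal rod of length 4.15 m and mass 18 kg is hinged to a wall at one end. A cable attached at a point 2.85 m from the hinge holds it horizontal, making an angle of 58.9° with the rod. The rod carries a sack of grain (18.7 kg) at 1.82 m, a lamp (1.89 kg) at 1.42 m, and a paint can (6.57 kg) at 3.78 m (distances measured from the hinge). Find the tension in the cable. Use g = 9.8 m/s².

T ≈ 397 N

Taking torques about the hinge:
Beam weight: 18 × 9.8 = 176.4 N down at 2.075 m → arm 2.075 m, τ = 176.4 × 2.075 = 366 N·m clockwise.
Sack of grain: 18.7 × 9.8 = 183.3 N down at 1.82 m → arm 1.82 m, τ = 183.3 × 1.82 = 333.6 N·m clockwise.
Lamp: 1.89 × 9.8 = 18.52 N down at 1.42 m → arm 1.42 m, τ = 18.52 × 1.42 = 26.3 N·m clockwise.
Paint can: 6.57 × 9.8 = 64.39 N down at 3.78 m → arm 3.78 m, τ = 64.39 × 3.78 = 243.4 N·m clockwise.
Total clockwise load moment = 969.3 N·m.
The cable tension T acts at 2.85 m; only its component perpendicular to the rod, T sinθ, produces torque. sin 58.9° = 0.8563.
Balancing moments: T × 2.85 × 0.8563 = 969.3, giving T = 969.3 / 2.44 = 397 N.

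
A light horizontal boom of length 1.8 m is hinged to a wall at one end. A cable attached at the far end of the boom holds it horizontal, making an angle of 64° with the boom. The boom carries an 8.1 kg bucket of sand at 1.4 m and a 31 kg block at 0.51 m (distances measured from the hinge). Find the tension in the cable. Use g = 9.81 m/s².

T ≈ 165 N

Taking torques about the hinge:
Bucket of sand: 8.1 × 9.81 = 79.46 N down at 1.4 m → arm 1.4 m, τ = 79.46 × 1.4 = 111.2 N·m clockwise.
Block: 31 × 9.81 = 304.1 N down at 0.51 m → arm 0.51 m, τ = 304.1 × 0.51 = 155.1 N·m clockwise.
Total clockwise load moment = 266.3 N·m.
The cable tension T acts at 1.8 m; only its component perpendicular to the boom, T sinθ, produces torque. sin 64° = 0.8988.
Setting net torque to zero: T × 1.8 × 0.8988 = 266.3 → T = 266.3 / 1.618 = 165 N.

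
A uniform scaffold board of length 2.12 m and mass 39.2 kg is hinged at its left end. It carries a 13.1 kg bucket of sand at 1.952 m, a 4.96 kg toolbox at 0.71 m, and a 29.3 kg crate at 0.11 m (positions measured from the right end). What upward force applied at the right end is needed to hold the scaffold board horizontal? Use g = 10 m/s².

F ≈ 517 N

About the left end:
Beam weight: 39.2 × 10 = 392 N down at 1.06 m → arm 1.06 m, τ = 392 × 1.06 = 415.5 N·m clockwise.
Bucket of sand: 13.1 × 10 = 131 N down at 1.952 m → arm 0.168 m, τ = 131 × 0.168 = 22.01 N·m clockwise.
Toolbox: 4.96 × 10 = 49.6 N down at 0.71 m → arm 1.41 m, τ = 49.6 × 1.41 = 69.94 N·m clockwise.
Crate: 29.3 × 10 = 293 N down at 0.11 m → arm 2.01 m, τ = 293 × 2.01 = 588.9 N·m clockwise.
Net moment of the loads = 1096 N·m clockwise.
The upward force F acts at the right end, arm 2.12 m, giving F × 2.12 counterclockwise.
Balancing moments: F × 2.12 = 1096, giving F = 1096 / 2.12 = 517 N.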